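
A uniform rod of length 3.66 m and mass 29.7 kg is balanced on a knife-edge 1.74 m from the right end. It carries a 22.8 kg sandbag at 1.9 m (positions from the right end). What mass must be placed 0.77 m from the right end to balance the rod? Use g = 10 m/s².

m ≈ 6.52 kg

Taking torques about the knife-edge (at 1.74 m from the right end):
Beam weight: 29.7 × 10 = 297 N down at 1.83 m → arm 0.09 m, τ = 297 × 0.09 = 26.73 N·m counterclockwise.
Sandbag: 22.8 × 10 = 228 N down at 1.9 m → arm 0.16 m, τ = 228 × 0.16 = 36.48 N·m counterclockwise.
Net moment of known loads = 63.21 N·m counterclockwise.
An unknown mass m at 0.77 m has arm 0.97 m; its moment is m·g·0.97 clockwise.
Setting net torque to zero: m × 10 × 0.97 = 63.21 → m = 63.21 / (10 × 0.97) = 6.52 kg.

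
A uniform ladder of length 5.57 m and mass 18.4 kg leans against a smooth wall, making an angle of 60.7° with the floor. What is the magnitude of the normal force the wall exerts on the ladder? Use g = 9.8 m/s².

Taking torques about the foot of the ladder:
Ladder weight 18.4×9.8 = 180.3 N acts at 2.785 m along the ladder; its horizontal arm is 2.785·cos60.7° = 1.363 m → τ = 245.7 N·m clockwise.
Wall normal N acts horizontally at the top; its moment arm is the height L sinθ = 5.57·sin60.7° = 4.857 m, counterclockwise.
Balancing moments: N × 4.857 = 245.7, giving N = 50.6 N.

N_wall ≈ 50.6 N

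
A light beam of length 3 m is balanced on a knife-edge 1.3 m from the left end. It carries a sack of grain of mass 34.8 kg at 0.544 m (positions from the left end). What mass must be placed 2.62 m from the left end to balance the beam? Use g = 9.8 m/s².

About the knife-edge (at 1.3 m from the left end):
Sack of grain: 34.8 × 9.8 = 341 N down at 0.544 m → arm 0.756 m, τ = 341 × 0.756 = 257.8 N·m counterclockwise.
Net moment of known loads = 257.8 N·m counterclockwise.
An unknown mass m at 2.62 m has arm 1.32 m; its moment is m·g·1.32 clockwise.
Στ = 0 ⇒ m × 9.8 × 1.32 = 257.8 ⇒ m = 257.8 / (9.8 × 1.32) = 19.9 kg.

m ≈ 19.9 kg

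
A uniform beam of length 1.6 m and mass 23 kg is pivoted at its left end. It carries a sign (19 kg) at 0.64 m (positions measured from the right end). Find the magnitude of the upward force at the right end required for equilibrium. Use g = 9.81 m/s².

F ≈ 225 N

About the left end:
Beam weight: 23 × 9.81 = 225.6 N down at 0.8 m → arm 0.8 m, τ = 225.6 × 0.8 = 180.5 N·m clockwise.
Sign: 19 × 9.81 = 186.4 N down at 0.64 m → arm 0.96 m, τ = 186.4 × 0.96 = 178.9 N·m clockwise.
Net moment of the loads = 359.4 N·m clockwise.
The upward force F acts at the right end, arm 1.6 m, giving F × 1.6 counterclockwise.
For rotational equilibrium, F × 1.6 = 359.4, so F = 359.4 / 1.6 = 225 N.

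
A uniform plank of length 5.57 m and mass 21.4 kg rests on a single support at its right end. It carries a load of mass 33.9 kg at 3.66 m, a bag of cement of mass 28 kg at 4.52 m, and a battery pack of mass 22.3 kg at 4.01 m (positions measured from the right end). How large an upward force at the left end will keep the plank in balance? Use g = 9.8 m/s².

Choose the right end as the axis so the unknown pivot reaction has zero arm there.
Beam weight: 21.4 × 9.8 = 209.7 N down at 2.785 m → arm 2.785 m, τ = 209.7 × 2.785 = 584 N·m counterclockwise.
Load: 33.9 × 9.8 = 332.2 N down at 3.66 m → arm 3.66 m, τ = 332.2 × 3.66 = 1216 N·m counterclockwise.
Bag of cement: 28 × 9.8 = 274.4 N down at 4.52 m → arm 4.52 m, τ = 274.4 × 4.52 = 1240 N·m counterclockwise.
Battery pack: 22.3 × 9.8 = 218.5 N down at 4.01 m → arm 4.01 m, τ = 218.5 × 4.01 = 876.2 N·m counterclockwise.
Net moment of the loads = 3916 N·m counterclockwise.
The upward force F acts at the left end, arm 5.57 m, giving F × 5.57 clockwise.
Balancing moments: F × 5.57 = 3916, giving F = 3916 / 5.57 = 703 N.

F ≈ 703 N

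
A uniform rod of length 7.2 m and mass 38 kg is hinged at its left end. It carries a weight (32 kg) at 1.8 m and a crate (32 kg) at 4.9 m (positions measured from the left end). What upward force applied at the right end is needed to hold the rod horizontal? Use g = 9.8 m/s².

Choose the left end as the axis so the unknown pivot reaction has zero arm there.
Beam weight: 38 × 9.8 = 372.4 N down at 3.6 m → arm 3.6 m, τ = 372.4 × 3.6 = 1341 N·m clockwise.
Weight: 32 × 9.8 = 313.6 N down at 1.8 m → arm 1.8 m, τ = 313.6 × 1.8 = 564.5 N·m clockwise.
Crate: 32 × 9.8 = 313.6 N down at 4.9 m → arm 4.9 m, τ = 313.6 × 4.9 = 1537 N·m clockwise.
Net moment of the loads = 3442 N·m clockwise.
The upward force F acts at the right end, arm 7.2 m, giving F × 7.2 counterclockwise.
Balancing moments: F × 7.2 = 3442, giving F = 3442 / 7.2 = 478 N.

F ≈ 478 N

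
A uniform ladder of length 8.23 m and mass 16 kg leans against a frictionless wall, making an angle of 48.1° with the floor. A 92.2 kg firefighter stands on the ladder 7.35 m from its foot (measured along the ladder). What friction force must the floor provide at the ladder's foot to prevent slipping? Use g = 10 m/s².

f ≈ 811 N

Taking torques about the foot of the ladder:
Ladder weight 16×10 = 160 N acts at 4.115 m along the ladder; its horizontal arm is 4.115·cos48.1° = 2.748 m → τ = 439.7 N·m clockwise.
Firefighter: 92.2×10 = 922 N at 7.35 m → arm 4.909 m → τ = 4526 N·m clockwise.
Wall normal N acts horizontally at the top; its moment arm is the height L sinθ = 8.23·sin48.1° = 6.126 m, counterclockwise.
Στ = 0 ⇒ N × 6.126 = 4966 ⇒ N = 811 N.
ΣFx = 0: friction at the foot balances the wall's push, so f = N_wall = 811 N.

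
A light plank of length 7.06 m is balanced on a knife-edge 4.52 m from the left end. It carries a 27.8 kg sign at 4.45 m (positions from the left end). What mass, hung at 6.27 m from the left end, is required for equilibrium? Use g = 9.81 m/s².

Sum moments about the knife-edge (at 4.52 m from the left end) (the support reaction has zero arm there).
Sign: 27.8 × 9.81 = 272.7 N down at 4.45 m → arm 0.07 m, τ = 272.7 × 0.07 = 19.09 N·m counterclockwise.
Net moment of known loads = 19.09 N·m counterclockwise.
An unknown mass m at 6.27 m has arm 1.75 m; its moment is m·g·1.75 clockwise.
Setting net torque to zero: m × 9.81 × 1.75 = 19.09 → m = 19.09 / (9.81 × 1.75) = 1.11 kg.

m ≈ 1.11 kg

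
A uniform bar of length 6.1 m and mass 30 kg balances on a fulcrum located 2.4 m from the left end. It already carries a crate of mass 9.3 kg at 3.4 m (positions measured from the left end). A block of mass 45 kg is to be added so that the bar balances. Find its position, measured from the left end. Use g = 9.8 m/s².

x ≈ 1.76 m from the left end

Sum moments about the fulcrum (at 2.4 m from the left end) (the support reaction has zero arm there).
Beam weight: 30 × 9.8 = 294 N down at 3.05 m → arm 0.65 m, τ = 294 × 0.65 = 191.1 N·m clockwise.
Crate: 9.3 × 9.8 = 91.14 N down at 3.4 m → arm 1 m, τ = 91.14 × 1 = 91.14 N·m clockwise.
Net moment of existing loads = 282.2 N·m clockwise.
The block weighs 45 × 9.8 = 441 N and must supply an equal counterclockwise moment, so its lever arm about the fulcrum is 282.2 / 441 = 0.64 m.
That puts it at 2.4 − 0.64 = 1.76 m from the left end.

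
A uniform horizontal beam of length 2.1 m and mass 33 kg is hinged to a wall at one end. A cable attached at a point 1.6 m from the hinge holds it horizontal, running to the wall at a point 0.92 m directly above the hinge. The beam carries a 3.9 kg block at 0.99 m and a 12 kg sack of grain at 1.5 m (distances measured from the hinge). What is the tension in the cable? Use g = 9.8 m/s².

T ≈ 694 N

Taking torques about the hinge:
Beam weight: 33 × 9.8 = 323.4 N down at 1.05 m → arm 1.05 m, τ = 323.4 × 1.05 = 339.6 N·m clockwise.
Block: 3.9 × 9.8 = 38.22 N down at 0.99 m → arm 0.99 m, τ = 38.22 × 0.99 = 37.84 N·m clockwise.
Sack of grain: 12 × 9.8 = 117.6 N down at 1.5 m → arm 1.5 m, τ = 117.6 × 1.5 = 176.4 N·m clockwise.
Total clockwise load moment = 553.8 N·m.
The cable tension T acts at 1.6 m; only its component perpendicular to the beam, T sinθ, produces torque. sinθ = h/√(h²+d²) = 0.92/√(0.92²+1.6²) = 0.4985.
Setting net torque to zero: T × 1.6 × 0.4985 = 553.8 → T = 553.8 / 0.7976 = 694 N.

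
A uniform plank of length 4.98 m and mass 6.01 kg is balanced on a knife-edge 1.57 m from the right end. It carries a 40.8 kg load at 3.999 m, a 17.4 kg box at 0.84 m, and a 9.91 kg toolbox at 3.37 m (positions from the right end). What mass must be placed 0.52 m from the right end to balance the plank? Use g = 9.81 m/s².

m ≈ 105 kg

About the knife-edge (at 1.57 m from the right end):
Beam weight: 6.01 × 9.81 = 58.96 N down at 2.49 m → arm 0.92 m, τ = 58.96 × 0.92 = 54.24 N·m counterclockwise.
Load: 40.8 × 9.81 = 400.2 N down at 3.999 m → arm 2.429 m, τ = 400.2 × 2.429 = 972.1 N·m counterclockwise.
Box: 17.4 × 9.81 = 170.7 N down at 0.84 m → arm 0.73 m, τ = 170.7 × 0.73 = 124.6 N·m clockwise.
Toolbox: 9.91 × 9.81 = 97.22 N down at 3.37 m → arm 1.8 m, τ = 97.22 × 1.8 = 175 N·m counterclockwise.
Net moment of known loads = 1077 N·m counterclockwise.
An unknown mass m at 0.52 m has arm 1.05 m; its moment is m·g·1.05 clockwise.
Στ = 0 ⇒ m × 9.81 × 1.05 = 1077 ⇒ m = 1077 / (9.81 × 1.05) = 105 kg.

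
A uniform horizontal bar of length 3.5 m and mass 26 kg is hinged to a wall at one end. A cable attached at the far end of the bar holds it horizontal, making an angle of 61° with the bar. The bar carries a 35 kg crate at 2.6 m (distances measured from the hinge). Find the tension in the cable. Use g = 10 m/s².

T ≈ 446 N

Taking torques about the hinge:
Beam weight: 26 × 10 = 260 N down at 1.75 m → arm 1.75 m, τ = 260 × 1.75 = 455 N·m clockwise.
Crate: 35 × 10 = 350 N down at 2.6 m → arm 2.6 m, τ = 350 × 2.6 = 910 N·m clockwise.
Total clockwise load moment = 1365 N·m.
The cable tension T acts at 3.5 m; only its component perpendicular to the bar, T sinθ, produces torque. sin 61° = 0.8746.
Balancing moments: T × 3.5 × 0.8746 = 1365, giving T = 1365 / 3.061 = 446 N.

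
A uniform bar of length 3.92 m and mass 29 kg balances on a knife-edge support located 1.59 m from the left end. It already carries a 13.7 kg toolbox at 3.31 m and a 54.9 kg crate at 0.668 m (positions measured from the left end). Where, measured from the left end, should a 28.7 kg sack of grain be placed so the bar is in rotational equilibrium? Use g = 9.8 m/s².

Take moments about the knife-edge support (at 1.59 m from the left end).
Beam weight: 29 × 9.8 = 284.2 N down at 1.96 m → arm 0.37 m, τ = 284.2 × 0.37 = 105.2 N·m clockwise.
Toolbox: 13.7 × 9.8 = 134.3 N down at 3.31 m → arm 1.72 m, τ = 134.3 × 1.72 = 231 N·m clockwise.
Crate: 54.9 × 9.8 = 538 N down at 0.668 m → arm 0.922 m, τ = 538 × 0.922 = 496 N·m counterclockwise.
Net moment of existing loads = 159.8 N·m counterclockwise.
The sack of grain weighs 28.7 × 9.8 = 281.3 N and must supply an equal clockwise moment, so its lever arm about the knife-edge support is 159.8 / 281.3 = 0.568 m.
That puts it at 1.59 + 0.568 = 2.16 m from the left end.

x ≈ 2.16 m from the left end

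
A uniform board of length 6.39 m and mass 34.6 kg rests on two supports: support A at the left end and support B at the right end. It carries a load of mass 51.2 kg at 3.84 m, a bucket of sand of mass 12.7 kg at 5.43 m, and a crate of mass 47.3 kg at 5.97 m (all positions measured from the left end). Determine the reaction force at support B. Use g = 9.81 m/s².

About support A:
Beam weight: 34.6 × 9.81 = 339.4 N down at 3.195 m → arm 3.195 m, τ = 339.4 × 3.195 = 1084 N·m clockwise.
Load: 51.2 × 9.81 = 502.3 N down at 3.84 m → arm 3.84 m, τ = 502.3 × 3.84 = 1929 N·m clockwise.
Bucket of sand: 12.7 × 9.81 = 124.6 N down at 5.43 m → arm 5.43 m, τ = 124.6 × 5.43 = 676.6 N·m clockwise.
Crate: 47.3 × 9.81 = 464 N down at 5.97 m → arm 5.97 m, τ = 464 × 5.97 = 2770 N·m clockwise.
Net load moment about support A = 6460 N·m clockwise.
Reaction R at support B is upward at 6.39 m, arm 6.39 m → moment R × 6.39 counterclockwise.
Balancing moments: R × 6.39 = 6460, giving R = 1010 N.

R_B ≈ 1010 N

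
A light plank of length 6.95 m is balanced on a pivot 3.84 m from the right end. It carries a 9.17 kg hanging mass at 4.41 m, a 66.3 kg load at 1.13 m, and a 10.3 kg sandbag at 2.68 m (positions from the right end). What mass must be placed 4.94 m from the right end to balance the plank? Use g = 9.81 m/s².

Take moments about the pivot (at 3.84 m from the right end).
Hanging mass: 9.17 × 9.81 = 89.96 N down at 4.41 m → arm 0.57 m, τ = 89.96 × 0.57 = 51.28 N·m counterclockwise.
Load: 66.3 × 9.81 = 650.4 N down at 1.13 m → arm 2.71 m, τ = 650.4 × 2.71 = 1763 N·m clockwise.
Sandbag: 10.3 × 9.81 = 101 N down at 2.68 m → arm 1.16 m, τ = 101 × 1.16 = 117.2 N·m clockwise.
Net moment of known loads = 1829 N·m clockwise.
An unknown mass m at 4.94 m has arm 1.1 m; its moment is m·g·1.1 counterclockwise.
Setting net torque to zero: m × 9.81 × 1.1 = 1829 → m = 1829 / (9.81 × 1.1) = 169 kg.

m ≈ 169 kg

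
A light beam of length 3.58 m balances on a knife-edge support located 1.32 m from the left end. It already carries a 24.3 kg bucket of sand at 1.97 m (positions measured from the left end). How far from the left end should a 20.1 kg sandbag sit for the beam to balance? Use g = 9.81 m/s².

Choose the knife-edge support (at 1.32 m from the left end) as the axis so the support reaction has zero arm there.
Bucket of sand: 24.3 × 9.81 = 238.4 N down at 1.97 m → arm 0.65 m, τ = 238.4 × 0.65 = 155 N·m clockwise.
Net moment of existing loads = 155 N·m clockwise.
The sandbag weighs 20.1 × 9.81 = 197.2 N and must supply an equal counterclockwise moment, so its lever arm about the knife-edge support is 155 / 197.2 = 0.786 m.
That puts it at 1.32 − 0.786 = 0.534 m from the left end.

x ≈ 0.534 m from the left end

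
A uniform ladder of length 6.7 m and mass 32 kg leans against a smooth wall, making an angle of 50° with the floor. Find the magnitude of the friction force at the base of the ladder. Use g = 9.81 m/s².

f ≈ 132 N

Choose the foot of the ladder as the axis so the floor normal and friction both act there and drop out.
Ladder weight 32×9.81 = 313.9 N acts at 3.35 m along the ladder; its horizontal arm is 3.35·cos50° = 2.153 m → τ = 675.8 N·m clockwise.
Wall normal N acts horizontally at the top; its moment arm is the height L sinθ = 6.7·sin50° = 5.132 m, counterclockwise.
Στ = 0 ⇒ N × 5.132 = 675.8 ⇒ N = 132 N.
ΣFx = 0: friction at the foot balances the wall's push, so f = N_wall = 132 N.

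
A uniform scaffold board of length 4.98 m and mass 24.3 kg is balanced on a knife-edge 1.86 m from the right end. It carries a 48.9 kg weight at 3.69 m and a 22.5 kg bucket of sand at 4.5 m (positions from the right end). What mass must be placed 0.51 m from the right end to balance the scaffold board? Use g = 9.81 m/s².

About the knife-edge (at 1.86 m from the right end):
Beam weight: 24.3 × 9.81 = 238.4 N down at 2.49 m → arm 0.63 m, τ = 238.4 × 0.63 = 150.2 N·m counterclockwise.
Weight: 48.9 × 9.81 = 479.7 N down at 3.69 m → arm 1.83 m, τ = 479.7 × 1.83 = 877.9 N·m counterclockwise.
Bucket of sand: 22.5 × 9.81 = 220.7 N down at 4.5 m → arm 2.64 m, τ = 220.7 × 2.64 = 582.6 N·m counterclockwise.
Net moment of known loads = 1611 N·m counterclockwise.
An unknown mass m at 0.51 m has arm 1.35 m; its moment is m·g·1.35 clockwise.
For rotational equilibrium, m × 9.81 × 1.35 = 1611, so m = 1611 / (9.81 × 1.35) = 122 kg.

m ≈ 122 kg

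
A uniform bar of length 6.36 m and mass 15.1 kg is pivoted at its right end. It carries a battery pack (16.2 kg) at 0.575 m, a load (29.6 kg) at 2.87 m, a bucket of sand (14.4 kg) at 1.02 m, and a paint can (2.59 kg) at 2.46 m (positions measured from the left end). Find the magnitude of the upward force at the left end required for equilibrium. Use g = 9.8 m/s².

Choose the right end as the axis so the unknown pivot reaction has zero arm there.
Beam weight: 15.1 × 9.8 = 148 N down at 3.18 m → arm 3.18 m, τ = 148 × 3.18 = 470.6 N·m counterclockwise.
Battery pack: 16.2 × 9.8 = 158.8 N down at 0.575 m → arm 5.785 m, τ = 158.8 × 5.785 = 918.7 N·m counterclockwise.
Load: 29.6 × 9.8 = 290.1 N down at 2.87 m → arm 3.49 m, τ = 290.1 × 3.49 = 1012 N·m counterclockwise.
Bucket of sand: 14.4 × 9.8 = 141.1 N down at 1.02 m → arm 5.34 m, τ = 141.1 × 5.34 = 753.5 N·m counterclockwise.
Paint can: 2.59 × 9.8 = 25.38 N down at 2.46 m → arm 3.9 m, τ = 25.38 × 3.9 = 98.98 N·m counterclockwise.
Net moment of the loads = 3254 N·m counterclockwise.
The upward force F acts at the left end, arm 6.36 m, giving F × 6.36 clockwise.
Setting net torque to zero: F × 6.36 = 3254 → F = 3254 / 6.36 = 512 N.

F ≈ 512 N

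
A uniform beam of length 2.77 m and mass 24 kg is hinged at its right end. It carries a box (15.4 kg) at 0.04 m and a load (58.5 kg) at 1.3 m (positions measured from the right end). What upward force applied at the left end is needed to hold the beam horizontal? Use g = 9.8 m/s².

F ≈ 389 N

About the right end:
Beam weight: 24 × 9.8 = 235.2 N down at 1.385 m → arm 1.385 m, τ = 235.2 × 1.385 = 325.8 N·m counterclockwise.
Box: 15.4 × 9.8 = 150.9 N down at 0.04 m → arm 0.04 m, τ = 150.9 × 0.04 = 6.036 N·m counterclockwise.
Load: 58.5 × 9.8 = 573.3 N down at 1.3 m → arm 1.3 m, τ = 573.3 × 1.3 = 745.3 N·m counterclockwise.
Net moment of the loads = 1077 N·m counterclockwise.
The upward force F acts at the left end, arm 2.77 m, giving F × 2.77 clockwise.
Στ = 0 ⇒ F × 2.77 = 1077 ⇒ F = 1077 / 2.77 = 389 N.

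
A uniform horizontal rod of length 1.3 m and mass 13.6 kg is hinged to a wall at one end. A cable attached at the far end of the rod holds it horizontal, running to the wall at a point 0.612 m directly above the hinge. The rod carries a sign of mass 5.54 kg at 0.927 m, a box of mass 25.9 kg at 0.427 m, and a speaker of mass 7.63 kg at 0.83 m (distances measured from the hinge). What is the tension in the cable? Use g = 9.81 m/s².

T ≈ 556 N

Taking torques about the hinge:
Beam weight: 13.6 × 9.81 = 133.4 N down at 0.65 m → arm 0.65 m, τ = 133.4 × 0.65 = 86.71 N·m clockwise.
Sign: 5.54 × 9.81 = 54.35 N down at 0.927 m → arm 0.927 m, τ = 54.35 × 0.927 = 50.38 N·m clockwise.
Box: 25.9 × 9.81 = 254.1 N down at 0.427 m → arm 0.427 m, τ = 254.1 × 0.427 = 108.5 N·m clockwise.
Speaker: 7.63 × 9.81 = 74.85 N down at 0.83 m → arm 0.83 m, τ = 74.85 × 0.83 = 62.13 N·m clockwise.
Total clockwise load moment = 307.7 N·m.
The cable tension T acts at 1.3 m; only its component perpendicular to the rod, T sinθ, produces torque. sinθ = h/√(h²+d²) = 0.612/√(0.612²+1.3²) = 0.4259.
For rotational equilibrium, T × 1.3 × 0.4259 = 307.7, so T = 307.7 / 0.5537 = 556 N.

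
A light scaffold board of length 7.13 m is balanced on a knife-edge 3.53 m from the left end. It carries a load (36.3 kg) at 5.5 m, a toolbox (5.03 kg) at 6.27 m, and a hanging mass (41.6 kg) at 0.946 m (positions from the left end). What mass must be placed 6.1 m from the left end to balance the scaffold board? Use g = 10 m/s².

m ≈ 8.64 kg

Taking torques about the knife-edge (at 3.53 m from the left end):
Load: 36.3 × 10 = 363 N down at 5.5 m → arm 1.97 m, τ = 363 × 1.97 = 715.1 N·m clockwise.
Toolbox: 5.03 × 10 = 50.3 N down at 6.27 m → arm 2.74 m, τ = 50.3 × 2.74 = 137.8 N·m clockwise.
Hanging mass: 41.6 × 10 = 416 N down at 0.946 m → arm 2.584 m, τ = 416 × 2.584 = 1075 N·m counterclockwise.
Net moment of known loads = 222.1 N·m counterclockwise.
An unknown mass m at 6.1 m has arm 2.57 m; its moment is m·g·2.57 clockwise.
Balancing moments: m × 10 × 2.57 = 222.1, giving m = 222.1 / (10 × 2.57) = 8.64 kg.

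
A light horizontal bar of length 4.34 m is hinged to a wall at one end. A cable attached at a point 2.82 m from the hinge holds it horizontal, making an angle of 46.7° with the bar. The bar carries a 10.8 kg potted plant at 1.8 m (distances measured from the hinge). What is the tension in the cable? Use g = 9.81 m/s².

Taking torques about the hinge:
Potted plant: 10.8 × 9.81 = 105.9 N down at 1.8 m → arm 1.8 m, τ = 105.9 × 1.8 = 190.6 N·m clockwise.
Total clockwise load moment = 190.6 N·m.
The cable tension T acts at 2.82 m; only its component perpendicular to the bar, T sinθ, produces torque. sin 46.7° = 0.7278.
Setting net torque to zero: T × 2.82 × 0.7278 = 190.6 → T = 190.6 / 2.052 = 92.9 N.

T ≈ 92.9 N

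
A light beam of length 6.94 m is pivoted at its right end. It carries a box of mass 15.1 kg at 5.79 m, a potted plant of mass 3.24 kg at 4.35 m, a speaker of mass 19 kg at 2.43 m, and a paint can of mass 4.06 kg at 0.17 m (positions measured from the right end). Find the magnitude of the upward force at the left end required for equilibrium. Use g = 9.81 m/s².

Take moments about the right end.
Box: 15.1 × 9.81 = 148.1 N down at 5.79 m → arm 5.79 m, τ = 148.1 × 5.79 = 857.5 N·m counterclockwise.
Potted plant: 3.24 × 9.81 = 31.78 N down at 4.35 m → arm 4.35 m, τ = 31.78 × 4.35 = 138.2 N·m counterclockwise.
Speaker: 19 × 9.81 = 186.4 N down at 2.43 m → arm 2.43 m, τ = 186.4 × 2.43 = 453 N·m counterclockwise.
Paint can: 4.06 × 9.81 = 39.83 N down at 0.17 m → arm 0.17 m, τ = 39.83 × 0.17 = 6.771 N·m counterclockwise.
Net moment of the loads = 1455 N·m counterclockwise.
The upward force F acts at the left end, arm 6.94 m, giving F × 6.94 clockwise.
Στ = 0 ⇒ F × 6.94 = 1455 ⇒ F = 1455 / 6.94 = 210 N.

F ≈ 210 N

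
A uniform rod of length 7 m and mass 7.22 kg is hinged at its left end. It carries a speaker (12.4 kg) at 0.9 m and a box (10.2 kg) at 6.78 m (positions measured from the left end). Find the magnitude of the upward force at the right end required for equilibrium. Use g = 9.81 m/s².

About the left end:
Beam weight: 7.22 × 9.81 = 70.83 N down at 3.5 m → arm 3.5 m, τ = 70.83 × 3.5 = 247.9 N·m clockwise.
Speaker: 12.4 × 9.81 = 121.6 N down at 0.9 m → arm 0.9 m, τ = 121.6 × 0.9 = 109.4 N·m clockwise.
Box: 10.2 × 9.81 = 100.1 N down at 6.78 m → arm 6.78 m, τ = 100.1 × 6.78 = 678.7 N·m clockwise.
Net moment of the loads = 1036 N·m clockwise.
The upward force F acts at the right end, arm 7 m, giving F × 7 counterclockwise.
Στ = 0 ⇒ F × 7 = 1036 ⇒ F = 1036 / 7 = 148 N.

F ≈ 148 N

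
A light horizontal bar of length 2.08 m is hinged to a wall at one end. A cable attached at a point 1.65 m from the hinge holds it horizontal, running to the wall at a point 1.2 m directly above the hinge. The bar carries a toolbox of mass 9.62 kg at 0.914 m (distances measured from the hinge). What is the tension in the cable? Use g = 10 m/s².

T ≈ 90.6 N

Sum moments about the hinge (the unknown hinge reaction has zero arm there).
Toolbox: 9.62 × 10 = 96.2 N down at 0.914 m → arm 0.914 m, τ = 96.2 × 0.914 = 87.93 N·m clockwise.
Total clockwise load moment = 87.93 N·m.
The cable tension T acts at 1.65 m; only its component perpendicular to the bar, T sinθ, produces torque. sinθ = h/√(h²+d²) = 1.2/√(1.2²+1.65²) = 0.5882.
Balancing moments: T × 1.65 × 0.5882 = 87.93, giving T = 87.93 / 0.9705 = 90.6 N.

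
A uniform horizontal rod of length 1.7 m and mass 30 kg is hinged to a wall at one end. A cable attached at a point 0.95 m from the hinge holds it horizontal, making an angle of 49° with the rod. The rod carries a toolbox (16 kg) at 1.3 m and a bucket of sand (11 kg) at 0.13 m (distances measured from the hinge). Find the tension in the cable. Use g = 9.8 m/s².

Take moments about the hinge.
Beam weight: 30 × 9.8 = 294 N down at 0.85 m → arm 0.85 m, τ = 294 × 0.85 = 249.9 N·m clockwise.
Toolbox: 16 × 9.8 = 156.8 N down at 1.3 m → arm 1.3 m, τ = 156.8 × 1.3 = 203.8 N·m clockwise.
Bucket of sand: 11 × 9.8 = 107.8 N down at 0.13 m → arm 0.13 m, τ = 107.8 × 0.13 = 14.01 N·m clockwise.
Total clockwise load moment = 467.7 N·m.
The cable tension T acts at 0.95 m; only its component perpendicular to the rod, T sinθ, produces torque. sin 49° = 0.7547.
Setting net torque to zero: T × 0.95 × 0.7547 = 467.7 → T = 467.7 / 0.717 = 652 N.

T ≈ 652 N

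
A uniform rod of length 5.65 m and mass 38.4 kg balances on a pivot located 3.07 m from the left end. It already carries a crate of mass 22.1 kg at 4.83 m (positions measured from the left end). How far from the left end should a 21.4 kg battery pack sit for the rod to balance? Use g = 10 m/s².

x ≈ 1.69 m from the left end

Take moments about the pivot (at 3.07 m from the left end).
Beam weight: 38.4 × 10 = 384 N down at 2.825 m → arm 0.245 m, τ = 384 × 0.245 = 94.08 N·m counterclockwise.
Crate: 22.1 × 10 = 221 N down at 4.83 m → arm 1.76 m, τ = 221 × 1.76 = 389 N·m clockwise.
Net moment of existing loads = 294.9 N·m clockwise.
The battery pack weighs 21.4 × 10 = 214 N and must supply an equal counterclockwise moment, so its lever arm about the pivot is 294.9 / 214 = 1.38 m.
That puts it at 3.07 − 1.38 = 1.69 m from the left end.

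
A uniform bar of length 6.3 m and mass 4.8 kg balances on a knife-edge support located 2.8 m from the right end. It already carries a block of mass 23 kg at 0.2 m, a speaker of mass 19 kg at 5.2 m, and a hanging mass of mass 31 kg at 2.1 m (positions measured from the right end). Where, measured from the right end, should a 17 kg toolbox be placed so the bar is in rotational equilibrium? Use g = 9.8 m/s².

Taking torques about the knife-edge support (at 2.8 m from the right end):
Beam weight: 4.8 × 9.8 = 47.04 N down at 3.15 m → arm 0.35 m, τ = 47.04 × 0.35 = 16.46 N·m counterclockwise.
Block: 23 × 9.8 = 225.4 N down at 0.2 m → arm 2.6 m, τ = 225.4 × 2.6 = 586 N·m clockwise.
Speaker: 19 × 9.8 = 186.2 N down at 5.2 m → arm 2.4 m, τ = 186.2 × 2.4 = 446.9 N·m counterclockwise.
Hanging mass: 31 × 9.8 = 303.8 N down at 2.1 m → arm 0.7 m, τ = 303.8 × 0.7 = 212.7 N·m clockwise.
Net moment of existing loads = 335.3 N·m clockwise.
The toolbox weighs 17 × 9.8 = 166.6 N and must supply an equal counterclockwise moment, so its lever arm about the knife-edge support is 335.3 / 166.6 = 2.01 m.
That puts it at 2.8 + 2.01 = 4.81 m from the right end.

x ≈ 4.81 m from the right end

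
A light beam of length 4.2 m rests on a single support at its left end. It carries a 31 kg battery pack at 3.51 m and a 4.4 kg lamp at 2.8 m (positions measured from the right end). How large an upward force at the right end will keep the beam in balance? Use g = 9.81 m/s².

About the left end:
Battery pack: 31 × 9.81 = 304.1 N down at 3.51 m → arm 0.69 m, τ = 304.1 × 0.69 = 209.8 N·m clockwise.
Lamp: 4.4 × 9.81 = 43.16 N down at 2.8 m → arm 1.4 m, τ = 43.16 × 1.4 = 60.42 N·m clockwise.
Net moment of the loads = 270.2 N·m clockwise.
The upward force F acts at the right end, arm 4.2 m, giving F × 4.2 counterclockwise.
Στ = 0 ⇒ F × 4.2 = 270.2 ⇒ F = 270.2 / 4.2 = 64.3 N.

F ≈ 64.3 N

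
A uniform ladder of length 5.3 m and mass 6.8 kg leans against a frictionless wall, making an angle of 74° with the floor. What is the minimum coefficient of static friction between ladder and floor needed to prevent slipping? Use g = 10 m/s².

μ_min ≈ 0.143

Choose the foot of the ladder as the axis so the floor normal and friction both act there and drop out.
Ladder weight 6.8×10 = 68 N acts at 2.65 m along the ladder; its horizontal arm is 2.65·cos74° = 0.7304 m → τ = 49.67 N·m clockwise.
Wall normal N acts horizontally at the top; its moment arm is the height L sinθ = 5.3·sin74° = 5.095 m, counterclockwise.
For rotational equilibrium, N × 5.095 = 49.67, so N = 9.749 N.
ΣFx = 0 ⇒ f = N_wall = 9.749 N. ΣFy = 0 ⇒ N_floor = 68 N.
μ_min = f / N_floor = 9.749 / 68 = 0.143.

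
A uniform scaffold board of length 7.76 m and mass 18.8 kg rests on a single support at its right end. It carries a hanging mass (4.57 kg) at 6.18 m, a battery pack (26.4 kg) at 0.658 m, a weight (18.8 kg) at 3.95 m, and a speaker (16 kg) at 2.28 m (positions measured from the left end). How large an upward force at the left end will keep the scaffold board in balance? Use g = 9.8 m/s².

Sum moments about the right end (the unknown pivot reaction has zero arm there).
Beam weight: 18.8 × 9.8 = 184.2 N down at 3.88 m → arm 3.88 m, τ = 184.2 × 3.88 = 714.7 N·m counterclockwise.
Hanging mass: 4.57 × 9.8 = 44.79 N down at 6.18 m → arm 1.58 m, τ = 44.79 × 1.58 = 70.77 N·m counterclockwise.
Battery pack: 26.4 × 9.8 = 258.7 N down at 0.658 m → arm 7.102 m, τ = 258.7 × 7.102 = 1837 N·m counterclockwise.
Weight: 18.8 × 9.8 = 184.2 N down at 3.95 m → arm 3.81 m, τ = 184.2 × 3.81 = 701.8 N·m counterclockwise.
Speaker: 16 × 9.8 = 156.8 N down at 2.28 m → arm 5.48 m, τ = 156.8 × 5.48 = 859.3 N·m counterclockwise.
Net moment of the loads = 4184 N·m counterclockwise.
The upward force F acts at the left end, arm 7.76 m, giving F × 7.76 clockwise.
Balancing moments: F × 7.76 = 4184, giving F = 4184 / 7.76 = 539 N.

F ≈ 539 N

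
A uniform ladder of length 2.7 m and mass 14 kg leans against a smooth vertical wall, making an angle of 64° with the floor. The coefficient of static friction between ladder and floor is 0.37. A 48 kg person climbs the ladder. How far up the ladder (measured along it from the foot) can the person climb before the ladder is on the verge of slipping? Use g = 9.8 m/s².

Take moments about the foot of the ladder.
Ladder weight 14×9.8 = 137.2 N acts at 1.35 m along the ladder; its horizontal arm is 1.35·cos64° = 0.5918 m → τ = 81.19 N·m clockwise.
Person weight 48×9.8 = 470.4 N at distance d → arm d·cos64° → τ = 470.4·d·0.4384 clockwise.
Wall normal N at the top has arm L sinθ = 2.427 m counterclockwise, so Στ = 0 gives N·2.427 = 81.19 + 206.2·d.
ΣFy = 0 ⇒ N_floor = 607.6 N, so the maximum friction is μ_s·N_floor = 0.37×607.6 = 224.8 N. ΣFx = 0 ⇒ N_wall = f, so at the slipping point N = 224.8 N.
Substituting: 224.8×2.427 = 81.19 + 206.2·d ⇒ d = (545.6 − 81.19) / 206.2 = 2.25 m.

d ≈ 2.25 m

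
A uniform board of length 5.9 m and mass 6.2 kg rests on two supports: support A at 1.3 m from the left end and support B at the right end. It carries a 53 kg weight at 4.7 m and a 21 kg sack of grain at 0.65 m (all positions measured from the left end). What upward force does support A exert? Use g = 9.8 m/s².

Choose support B as the axis so its reaction then has zero moment arm.
Beam weight: 6.2 × 9.8 = 60.76 N down at 2.95 m → arm 2.95 m, τ = 60.76 × 2.95 = 179.2 N·m counterclockwise.
Weight: 53 × 9.8 = 519.4 N down at 4.7 m → arm 1.2 m, τ = 519.4 × 1.2 = 623.3 N·m counterclockwise.
Sack of grain: 21 × 9.8 = 205.8 N down at 0.65 m → arm 5.25 m, τ = 205.8 × 5.25 = 1080 N·m counterclockwise.
Net load moment about support B = 1882 N·m counterclockwise.
Reaction R at support A is upward at 1.3 m, arm 4.6 m → moment R × 4.6 clockwise.
Balancing moments: R × 4.6 = 1882, giving R = 409 N.

R_A ≈ 409 N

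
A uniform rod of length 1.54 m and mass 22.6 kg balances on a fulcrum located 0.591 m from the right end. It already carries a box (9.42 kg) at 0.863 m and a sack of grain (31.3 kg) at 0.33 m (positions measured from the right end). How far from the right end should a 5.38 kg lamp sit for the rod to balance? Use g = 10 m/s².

Taking torques about the fulcrum (at 0.591 m from the right end):
Beam weight: 22.6 × 10 = 226 N down at 0.77 m → arm 0.179 m, τ = 226 × 0.179 = 40.45 N·m counterclockwise.
Box: 9.42 × 10 = 94.2 N down at 0.863 m → arm 0.272 m, τ = 94.2 × 0.272 = 25.62 N·m counterclockwise.
Sack of grain: 31.3 × 10 = 313 N down at 0.33 m → arm 0.261 m, τ = 313 × 0.261 = 81.69 N·m clockwise.
Net moment of existing loads = 15.62 N·m clockwise.
The lamp weighs 5.38 × 10 = 53.8 N and must supply an equal counterclockwise moment, so its lever arm about the fulcrum is 15.62 / 53.8 = 0.29 m.
That puts it at 0.591 + 0.29 = 0.881 m from the right end.

x ≈ 0.881 m from the right end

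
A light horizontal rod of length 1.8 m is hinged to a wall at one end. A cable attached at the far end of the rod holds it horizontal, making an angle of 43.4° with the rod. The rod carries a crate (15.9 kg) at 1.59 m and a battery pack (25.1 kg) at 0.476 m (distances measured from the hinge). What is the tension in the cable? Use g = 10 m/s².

Taking torques about the hinge:
Crate: 15.9 × 10 = 159 N down at 1.59 m → arm 1.59 m, τ = 159 × 1.59 = 252.8 N·m clockwise.
Battery pack: 25.1 × 10 = 251 N down at 0.476 m → arm 0.476 m, τ = 251 × 0.476 = 119.5 N·m clockwise.
Total clockwise load moment = 372.3 N·m.
The cable tension T acts at 1.8 m; only its component perpendicular to the rod, T sinθ, produces torque. sin 43.4° = 0.6871.
Balancing moments: T × 1.8 × 0.6871 = 372.3, giving T = 372.3 / 1.237 = 301 N.

T ≈ 301 N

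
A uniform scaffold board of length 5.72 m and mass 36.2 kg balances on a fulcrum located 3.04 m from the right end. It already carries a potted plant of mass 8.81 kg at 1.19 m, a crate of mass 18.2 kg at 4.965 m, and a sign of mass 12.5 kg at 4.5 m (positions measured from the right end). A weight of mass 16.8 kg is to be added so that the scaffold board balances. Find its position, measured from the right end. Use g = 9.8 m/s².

Taking torques about the fulcrum (at 3.04 m from the right end):
Beam weight: 36.2 × 9.8 = 354.8 N down at 2.86 m → arm 0.18 m, τ = 354.8 × 0.18 = 63.86 N·m clockwise.
Potted plant: 8.81 × 9.8 = 86.34 N down at 1.19 m → arm 1.85 m, τ = 86.34 × 1.85 = 159.7 N·m clockwise.
Crate: 18.2 × 9.8 = 178.4 N down at 4.965 m → arm 1.925 m, τ = 178.4 × 1.925 = 343.4 N·m counterclockwise.
Sign: 12.5 × 9.8 = 122.5 N down at 4.5 m → arm 1.46 m, τ = 122.5 × 1.46 = 178.8 N·m counterclockwise.
Net moment of existing loads = 298.6 N·m counterclockwise.
The weight weighs 16.8 × 9.8 = 164.6 N and must supply an equal clockwise moment, so its lever arm about the fulcrum is 298.6 / 164.6 = 1.81 m.
That puts it at 3.04 − 1.81 = 1.23 m from the right end.

x ≈ 1.23 m from the right end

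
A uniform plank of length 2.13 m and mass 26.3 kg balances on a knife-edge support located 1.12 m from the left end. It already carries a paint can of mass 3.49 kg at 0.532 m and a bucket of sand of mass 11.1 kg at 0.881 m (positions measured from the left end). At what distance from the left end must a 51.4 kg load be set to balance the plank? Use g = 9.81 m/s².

x ≈ 1.24 m from the left end

Choose the knife-edge support (at 1.12 m from the left end) as the axis so the support reaction has zero arm there.
Beam weight: 26.3 × 9.81 = 258 N down at 1.065 m → arm 0.055 m, τ = 258 × 0.055 = 14.19 N·m counterclockwise.
Paint can: 3.49 × 9.81 = 34.24 N down at 0.532 m → arm 0.588 m, τ = 34.24 × 0.588 = 20.13 N·m counterclockwise.
Bucket of sand: 11.1 × 9.81 = 108.9 N down at 0.881 m → arm 0.239 m, τ = 108.9 × 0.239 = 26.03 N·m counterclockwise.
Net moment of existing loads = 60.35 N·m counterclockwise.
The load weighs 51.4 × 9.81 = 504.2 N and must supply an equal clockwise moment, so its lever arm about the knife-edge support is 60.35 / 504.2 = 0.12 m.
That puts it at 1.12 + 0.12 = 1.24 m from the left end.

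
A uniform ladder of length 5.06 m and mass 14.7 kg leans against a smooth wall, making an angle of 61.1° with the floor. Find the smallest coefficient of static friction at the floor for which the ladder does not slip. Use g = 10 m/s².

μ_min ≈ 0.276

About the foot of the ladder:
Ladder weight 14.7×10 = 147 N acts at 2.53 m along the ladder; its horizontal arm is 2.53·cos61.1° = 1.223 m → τ = 179.8 N·m clockwise.
Wall normal N acts horizontally at the top; its moment arm is the height L sinθ = 5.06·sin61.1° = 4.43 m, counterclockwise.
Στ = 0 ⇒ N × 4.43 = 179.8 ⇒ N = 40.59 N.
ΣFx = 0 ⇒ f = N_wall = 40.59 N. ΣFy = 0 ⇒ N_floor = 147 N.
μ_min = f / N_floor = 40.59 / 147 = 0.276.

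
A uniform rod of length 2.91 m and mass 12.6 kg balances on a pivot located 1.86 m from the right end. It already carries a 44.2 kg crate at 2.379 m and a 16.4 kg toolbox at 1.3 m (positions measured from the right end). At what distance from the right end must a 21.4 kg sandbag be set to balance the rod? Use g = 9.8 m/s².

x ≈ 1.46 m from the right end

Sum moments about the pivot (at 1.86 m from the right end) (the support reaction has zero arm there).
Beam weight: 12.6 × 9.8 = 123.5 N down at 1.455 m → arm 0.405 m, τ = 123.5 × 0.405 = 50.02 N·m clockwise.
Crate: 44.2 × 9.8 = 433.2 N down at 2.379 m → arm 0.519 m, τ = 433.2 × 0.519 = 224.8 N·m counterclockwise.
Toolbox: 16.4 × 9.8 = 160.7 N down at 1.3 m → arm 0.56 m, τ = 160.7 × 0.56 = 89.99 N·m clockwise.
Net moment of existing loads = 84.79 N·m counterclockwise.
The sandbag weighs 21.4 × 9.8 = 209.7 N and must supply an equal clockwise moment, so its lever arm about the pivot is 84.79 / 209.7 = 0.404 m.
That puts it at 1.86 − 0.404 = 1.46 m from the right end.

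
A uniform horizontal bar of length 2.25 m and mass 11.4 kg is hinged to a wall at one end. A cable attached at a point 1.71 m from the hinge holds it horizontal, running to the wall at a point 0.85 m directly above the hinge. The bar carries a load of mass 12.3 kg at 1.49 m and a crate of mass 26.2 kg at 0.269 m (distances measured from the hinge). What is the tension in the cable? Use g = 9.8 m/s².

T ≈ 492 N

Choose the hinge as the axis so the unknown hinge reaction has zero arm there.
Beam weight: 11.4 × 9.8 = 111.7 N down at 1.125 m → arm 1.125 m, τ = 111.7 × 1.125 = 125.7 N·m clockwise.
Load: 12.3 × 9.8 = 120.5 N down at 1.49 m → arm 1.49 m, τ = 120.5 × 1.49 = 179.5 N·m clockwise.
Crate: 26.2 × 9.8 = 256.8 N down at 0.269 m → arm 0.269 m, τ = 256.8 × 0.269 = 69.08 N·m clockwise.
Total clockwise load moment = 374.3 N·m.
The cable tension T acts at 1.71 m; only its component perpendicular to the bar, T sinθ, produces torque. sinθ = h/√(h²+d²) = 0.85/√(0.85²+1.71²) = 0.4451.
Setting net torque to zero: T × 1.71 × 0.4451 = 374.3 → T = 374.3 / 0.7611 = 492 N.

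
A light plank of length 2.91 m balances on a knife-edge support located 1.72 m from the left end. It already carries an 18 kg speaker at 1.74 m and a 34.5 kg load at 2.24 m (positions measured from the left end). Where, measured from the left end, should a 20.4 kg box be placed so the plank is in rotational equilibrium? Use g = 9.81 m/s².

x ≈ 0.823 m from the left end

Sum moments about the knife-edge support (at 1.72 m from the left end) (the support reaction has zero arm there).
Speaker: 18 × 9.81 = 176.6 N down at 1.74 m → arm 0.02 m, τ = 176.6 × 0.02 = 3.532 N·m clockwise.
Load: 34.5 × 9.81 = 338.4 N down at 2.24 m → arm 0.52 m, τ = 338.4 × 0.52 = 176 N·m clockwise.
Net moment of existing loads = 179.5 N·m clockwise.
The box weighs 20.4 × 9.81 = 200.1 N and must supply an equal counterclockwise moment, so its lever arm about the knife-edge support is 179.5 / 200.1 = 0.897 m.
That puts it at 1.72 − 0.897 = 0.823 m from the left end.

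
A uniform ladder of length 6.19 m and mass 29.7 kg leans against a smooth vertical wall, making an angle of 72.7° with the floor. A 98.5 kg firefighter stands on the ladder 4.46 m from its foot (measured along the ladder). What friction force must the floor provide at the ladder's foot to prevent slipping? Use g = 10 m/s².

f ≈ 267 N

Choose the foot of the ladder as the axis so the floor normal and friction both act there and drop out.
Ladder weight 29.7×10 = 297 N acts at 3.095 m along the ladder; its horizontal arm is 3.095·cos72.7° = 0.9204 m → τ = 273.4 N·m clockwise.
Firefighter: 98.5×10 = 985 N at 4.46 m → arm 1.326 m → τ = 1306 N·m clockwise.
Wall normal N acts horizontally at the top; its moment arm is the height L sinθ = 6.19·sin72.7° = 5.91 m, counterclockwise.
Στ = 0 ⇒ N × 5.91 = 1579 ⇒ N = 267 N.
ΣFx = 0: friction at the foot balances the wall's push, so f = N_wall = 267 N.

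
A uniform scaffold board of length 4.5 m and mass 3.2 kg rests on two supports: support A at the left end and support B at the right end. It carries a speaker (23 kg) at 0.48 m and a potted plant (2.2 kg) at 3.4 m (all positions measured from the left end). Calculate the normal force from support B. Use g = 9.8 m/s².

R_B ≈ 56 N

Sum moments about support A (its reaction then has zero moment arm).
Beam weight: 3.2 × 9.8 = 31.36 N down at 2.25 m → arm 2.25 m, τ = 31.36 × 2.25 = 70.56 N·m clockwise.
Speaker: 23 × 9.8 = 225.4 N down at 0.48 m → arm 0.48 m, τ = 225.4 × 0.48 = 108.2 N·m clockwise.
Potted plant: 2.2 × 9.8 = 21.56 N down at 3.4 m → arm 3.4 m, τ = 21.56 × 3.4 = 73.3 N·m clockwise.
Net load moment about support A = 252.1 N·m clockwise.
Reaction R at support B is upward at 4.5 m, arm 4.5 m → moment R × 4.5 counterclockwise.
Στ = 0 ⇒ R × 4.5 = 252.1 ⇒ R = 56 N.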